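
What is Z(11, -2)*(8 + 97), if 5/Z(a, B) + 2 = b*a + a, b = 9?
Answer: 175/36 ≈ 4.8611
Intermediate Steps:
Z(a, B) = 5/(-2 + 10*a) (Z(a, B) = 5/(-2 + (9*a + a)) = 5/(-2 + 10*a))
Z(11, -2)*(8 + 97) = (5/(2*(-1 + 5*11)))*(8 + 97) = (5/(2*(-1 + 55)))*105 = ((5/2)/54)*105 = ((5/2)*(1/54))*105 = (5/108)*105 = 175/36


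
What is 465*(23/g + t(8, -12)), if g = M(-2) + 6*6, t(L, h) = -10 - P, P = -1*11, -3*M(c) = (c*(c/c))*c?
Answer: 80445/104 ≈ 773.51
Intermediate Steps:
M(c) = -c**2/3 (M(c) = -c*(c/c)*c/3 = -c*1*c/3 = -c*c/3 = -c**2/3)
P = -11
t(L, h) = 1 (t(L, h) = -10 - 1*(-11) = -10 + 11 = 1)
g = 104/3 (g = -1/3*(-2)**2 + 6*6 = -1/3*4 + 36 = -4/3 + 36 = 104/3 ≈ 34.667)
465*(23/g + t(8, -12)) = 465*(23/(104/3) + 1) = 465*(23*(3/104) + 1) = 465*(69/104 + 1) = 465*(173/104) = 80445/104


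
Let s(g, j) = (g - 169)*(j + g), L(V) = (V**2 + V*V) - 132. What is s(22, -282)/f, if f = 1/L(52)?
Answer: 201648720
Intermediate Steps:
L(V) = -132 + 2*V**2 (L(V) = (V**2 + V**2) - 132 = 2*V**2 - 132 = -132 + 2*V**2)
s(g, j) = (-169 + g)*(g + j)
f = 1/5276 (f = 1/(-132 + 2*52**2) = 1/(-132 + 2*2704) = 1/(-132 + 5408) = 1/5276 ≈ 0.00018954)
s(22, -282)/f = (22**2 - 169*22 - 169*(-282) + 22*(-282))/(1/5276) = (484 - 3718 + 47658 - 6204)*5276 = 38220*5276 = 201648720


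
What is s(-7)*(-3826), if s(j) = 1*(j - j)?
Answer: 0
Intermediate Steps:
s(j) = 0 (s(j) = 1*0 = 0)
s(-7)*(-3826) = 0*(-3826) = 0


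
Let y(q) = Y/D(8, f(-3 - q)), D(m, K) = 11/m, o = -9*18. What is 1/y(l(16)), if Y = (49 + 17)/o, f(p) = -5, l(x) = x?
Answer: -27/8 ≈ -3.3750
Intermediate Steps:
o = -162
Y = -11/27 (Y = (49 + 17)/(-162) = 66*(-1/162) = -11/27 ≈ -0.40741)
y(q) = -8/27 (y(q) = -11/(27*(11/8)) = -11/(27*(11*(⅛))) = -11/(27*11/8) = -11/27*8/11 = -8/27)
1/y(l(16)) = 1/(-8/27) = -27/8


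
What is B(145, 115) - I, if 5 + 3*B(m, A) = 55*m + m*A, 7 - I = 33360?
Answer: 41568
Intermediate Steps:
I = -33353 (I = 7 - 1*33360 = 7 - 33360 = -33353)
B(m, A) = -5/3 + 55*m/3 + A*m/3 (B(m, A) = -5/3 + (55*m + m*A)/3 = -5/3 + (55*m + A*m)/3 = -5/3 + (55*m/3 + A*m/3) = -5/3 + 55*m/3 + A*m/3)
B(145, 115) - I = (-5/3 + (55/3)*145 + (⅓)*115*145) - 1*(-33353) = (-5/3 + 7975/3 + 16675/3) + 33353 = 8215 + 33353 = 41568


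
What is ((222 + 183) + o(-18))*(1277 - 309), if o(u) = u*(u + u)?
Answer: 1019304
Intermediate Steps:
o(u) = 2*u² (o(u) = u*(2*u) = 2*u²)
((222 + 183) + o(-18))*(1277 - 309) = ((222 + 183) + 2*(-18)²)*(1277 - 309) = (405 + 2*324)*968 = (405 + 648)*968 = 1053*968 = 1019304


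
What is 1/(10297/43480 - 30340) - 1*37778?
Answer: -49835713973014/1319172903 ≈ -37778.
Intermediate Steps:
1/(10297/43480 - 30340) - 1*37778 = 1/(10297*(1/43480) - 30340) - 37778 = 1/(10297/43480 - 30340) - 37778 = 1/(-1319172903/43480) - 37778 = -43480/1319172903 - 37778 = -49835713973014/1319172903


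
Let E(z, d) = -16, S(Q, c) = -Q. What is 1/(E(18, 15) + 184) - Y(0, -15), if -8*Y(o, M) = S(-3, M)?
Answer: 8/21 ≈ 0.38095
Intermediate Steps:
Y(o, M) = -3/8 (Y(o, M) = -(-1)*(-3)/8 = -⅛*3 = -3/8)
1/(E(18, 15) + 184) - Y(0, -15) = 1/(-16 + 184) - 1*(-3/8) = 1/168 + 3/8 = 8/21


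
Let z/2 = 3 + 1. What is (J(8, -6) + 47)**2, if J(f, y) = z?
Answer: 3025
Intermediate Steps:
z = 8 (z = 2*(3 + 1) = 2*4 = 8)
J(f, y) = 8
(J(8, -6) + 47)**2 = (8 + 47)**2 = 55**2 = 3025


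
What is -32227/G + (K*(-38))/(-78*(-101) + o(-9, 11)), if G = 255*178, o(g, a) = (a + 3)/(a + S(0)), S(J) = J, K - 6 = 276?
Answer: -1017946273/491755260 ≈ -2.0700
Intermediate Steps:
K = 282 (K = 6 + 276 = 282)
o(g, a) = (3 + a)/a (o(g, a) = (a + 3)/(a + 0) = (3 + a)/a)
G = 45390
-32227/G + (K*(-38))/(-78*(-101) + o(-9, 11)) = -32227/45390 + (282*(-38))/(-78*(-101) + (3 + 11)/11) = -32227*1/45390 - 10716/(7878 + (1/11)*14) = -32227/45390 - 10716/(7878 + 14/11) = -32227/45390 - 10716/86672/11 = -32227/45390 - 10716*11/86672 = -32227/45390 - 29469/21668 = -1017946273/491755260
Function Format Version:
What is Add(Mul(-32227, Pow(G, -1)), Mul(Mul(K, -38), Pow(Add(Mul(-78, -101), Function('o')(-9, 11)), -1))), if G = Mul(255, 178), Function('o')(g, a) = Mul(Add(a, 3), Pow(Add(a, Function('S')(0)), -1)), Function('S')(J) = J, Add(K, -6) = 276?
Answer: Rational(-1017946273, 491755260) ≈ -2.0700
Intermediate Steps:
K = 282 (K = Add(6, 276) = 282)
Function('o')(g, a) = Mul(Pow(a, -1), Add(3, a)) (Function('o')(g, a) = Mul(Add(a, 3), Pow(Add(a, 0), -1)) = Mul(Add(3, a), Pow(a, -1)) = Mul(Pow(a, -1), Add(3, a)))
G = 45390
Add(Mul(-32227, Pow(G, -1)), Mul(Mul(K, -38), Pow(Add(Mul(-78, -101), Function('o')(-9, 11)), -1))) = Add(Mul(-32227, Pow(45390, -1)), Mul(Mul(282, -38), Pow(Add(Mul(-78, -101), Mul(Pow(11, -1), Add(3, 11))), -1))) = Add(Mul(-32227, Rational(1, 45390)), Mul(-10716, Pow(Add(7878, Mul(Rational(1, 11), 14)), -1))) = Add(Rational(-32227, 45390), Mul(-10716, Pow(Add(7878, Rational(14, 11)), -1))) = Add(Rational(-32227, 45390), Mul(-10716, Pow(Rational(86672, 11), -1))) = Add(Rational(-32227, 45390), Mul(-10716, Rational(11, 86672))) = Add(Rational(-32227, 45390), Rational(-29469, 21668)) = Rational(-1017946273, 491755260)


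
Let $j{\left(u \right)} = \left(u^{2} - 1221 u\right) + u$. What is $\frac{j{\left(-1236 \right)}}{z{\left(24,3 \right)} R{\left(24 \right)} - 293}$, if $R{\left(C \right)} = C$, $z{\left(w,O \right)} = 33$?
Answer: $\frac{3035616}{499} \approx 6083.4$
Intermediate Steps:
$j{\left(u \right)} = u^{2} - 1220 u$
$\frac{j{\left(-1236 \right)}}{z{\left(24,3 \right)} R{\left(24 \right)} - 293} = \frac{\left(-1236\right) \left(-1220 - 1236\right)}{33 \cdot 24 - 293} = \frac{\left(-1236\right) \left(-2456\right)}{792 - 293} = \frac{3035616}{499}$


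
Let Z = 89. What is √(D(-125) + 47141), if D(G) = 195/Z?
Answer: 4*√23338826/89 ≈ 217.12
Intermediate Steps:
D(G) = 195/89
√(D(-125) + 47141) = √(195/89 + 47141) = √(4195744/89) = 4*√23338826/89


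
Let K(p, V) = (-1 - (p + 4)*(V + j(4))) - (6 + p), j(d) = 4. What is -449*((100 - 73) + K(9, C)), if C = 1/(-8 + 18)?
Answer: 189927/10 ≈ 18993.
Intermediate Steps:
C = 1/10 ≈ 0.10000
K(p, V) = -7 - p - (4 + V)*(4 + p) (K(p, V) = (-1 - (p + 4)*(V + 4)) - (6 + p) = (-1 - (4 + p)*(4 + V)) + (-6 - p) = (-1 - (4 + V)*(4 + p)) + (-6 - p) = -7 - p - (4 + V)*(4 + p))
-449*((100 - 73) + K(9, C)) = -449*((100 - 73) + (-23 - 5*9 - 4*1/10 - 1*1/10*9)) = -449*(27 + (-23 - 45 - 2/5 - 9/10)) = -449*(27 - 693/10) = -449*(-423/10) = 189927/10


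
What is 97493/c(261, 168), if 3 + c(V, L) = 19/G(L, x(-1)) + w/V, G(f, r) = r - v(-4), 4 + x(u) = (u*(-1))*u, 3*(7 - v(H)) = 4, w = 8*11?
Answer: -814261536/37117 ≈ -21938.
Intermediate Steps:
w = 88
v(H) = 17/3 (v(H) = 7 - ⅓*4 = 7 - 4/3 = 17/3)
x(u) = -4 - u² (x(u) = -4 + (u*(-1))*u = -4 + (-u)*u = -4 - u²)
G(f, r) = -17/3 + r (G(f, r) = r - 1*17/3 = r - 17/3 = -17/3 + r)
c(V, L) = -153/32 + 88/V (c(V, L) = -3 + (19/(-17/3 + (-4 - 1*(-1)²)) + 88/V) = -3 + (19/(-17/3 + (-4 - 1*1)) + 88/V) = -3 + (19/(-17/3 + (-4 - 1)) + 88/V) = -3 + (19/(-17/3 - 5) + 88/V) = -3 + (19/(-32/3) + 88/V) = -3 + (19*(-3/32) + 88/V) = -3 + (-57/32 + 88/V) = -153/32 + 88/V)
97493/c(261, 168) = 97493/(-153/32 + 88/261) = 97493/(-37117/8352) = 97493*(-8352/37117) = -814261536/37117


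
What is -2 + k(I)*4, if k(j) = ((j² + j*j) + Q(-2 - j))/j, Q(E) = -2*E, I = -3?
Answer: -70/3 ≈ -23.333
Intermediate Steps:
k(j) = (4 + 2*j + 2*j²)/j (k(j) = ((j² + j*j) - 2*(-2 - j))/j = ((j² + j²) + (4 + 2*j))/j = (2*j² + (4 + 2*j))/j = (4 + 2*j + 2*j²)/j)
-2 + k(I)*4 = -2 + (2 + 2*(-3) + 4/(-3))*4 = -2 + (2 - 6 + 4*(-⅓))*4 = -2 + (2 - 6 - 4/3)*4 = -2 - 16/3*4 = -2 - 64/3 = -70/3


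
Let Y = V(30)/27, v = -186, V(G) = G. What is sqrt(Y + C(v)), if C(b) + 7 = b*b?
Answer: sqrt(311311)/3 ≈ 185.98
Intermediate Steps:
Y = 10/9 (Y = 30/27 = (1/27)*30 = 10/9 ≈ 1.1111)
C(b) = -7 + b**2 (C(b) = -7 + b*b = -7 + b**2)
sqrt(Y + C(v)) = sqrt(10/9 + (-7 + (-186)**2)) = sqrt(10/9 + (-7 + 34596)) = sqrt(10/9 + 34589) = sqrt(311311/9) = sqrt(311311)/3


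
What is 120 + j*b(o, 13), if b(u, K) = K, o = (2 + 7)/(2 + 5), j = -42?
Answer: -426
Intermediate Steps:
o = 9/7 ≈ 1.2857
120 + j*b(o, 13) = 120 - 42*13 = 120 - 546 = -426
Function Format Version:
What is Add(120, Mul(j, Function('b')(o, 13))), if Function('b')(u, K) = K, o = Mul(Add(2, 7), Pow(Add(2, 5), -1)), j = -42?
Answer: -426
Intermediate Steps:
o = Rational(9, 7) (o = Mul(9, Pow(7, -1)) = Mul(9, Rational(1, 7)) = Rational(9, 7) ≈ 1.2857)
Add(120, Mul(j, Function('b')(o, 13))) = Add(120, Mul(-42, 13)) = Add(120, -546) = -426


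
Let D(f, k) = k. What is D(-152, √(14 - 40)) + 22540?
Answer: 22540 + I*√26 ≈ 22540.0 + 5.099*I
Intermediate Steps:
D(-152, √(14 - 40)) + 22540 = √(14 - 40) + 22540 = √(-26) + 22540 = I*√26 + 22540 = 22540 + I*√26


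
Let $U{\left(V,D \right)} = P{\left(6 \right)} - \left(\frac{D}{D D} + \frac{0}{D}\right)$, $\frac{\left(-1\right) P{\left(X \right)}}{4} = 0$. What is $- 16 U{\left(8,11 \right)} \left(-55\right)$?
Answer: $-80$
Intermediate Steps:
$P{\left(X \right)} = 0$ ($P{\left(X \right)} = \left(-4\right) 0 = 0$)
$U{\left(V,D \right)} = - \frac{1}{D}$ ($U{\left(V,D \right)} = 0 - \left(\frac{D}{D D} + \frac{0}{D}\right) = 0 - \left(\frac{D}{D^{2}} + 0\right) = 0 - \left(\frac{1}{D} + 0\right) = 0 - \frac{1}{D} = - \frac{1}{D}$)
$- 16 U{\left(8,11 \right)} \left(-55\right) = - 16 \left(- \frac{1}{11}\right) \left(-55\right) = - 16 \left(\left(-1\right) \frac{1}{11}\right) \left(-55\right) = \left(-16\right) \left(- \frac{1}{11}\right) \left(-55\right) = \frac{16}{11} \left(-55\right) = -80$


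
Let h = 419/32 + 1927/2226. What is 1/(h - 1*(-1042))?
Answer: 35616/37609051 ≈ 0.00094701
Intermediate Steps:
h = 497179/35616 (h = 419*(1/32) + 1927*(1/2226) = 419/32 + 1927/2226 = 497179/35616 ≈ 13.959)
1/(h - 1*(-1042)) = 1/(497179/35616 - 1*(-1042)) = 1/(497179/35616 + 1042) = 1/(37609051/35616) = 35616/37609051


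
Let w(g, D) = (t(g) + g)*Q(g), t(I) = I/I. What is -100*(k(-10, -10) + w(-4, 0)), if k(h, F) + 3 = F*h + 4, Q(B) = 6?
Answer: -8300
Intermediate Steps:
t(I) = 1
w(g, D) = 6 + 6*g (w(g, D) = (1 + g)*6 = 6 + 6*g)
k(h, F) = 1 + F*h (k(h, F) = -3 + (F*h + 4) = -3 + (4 + F*h) = 1 + F*h)
-100*(k(-10, -10) + w(-4, 0)) = -100*((1 - 10*(-10)) + (6 + 6*(-4))) = -100*((1 + 100) + (6 - 24)) = -100*(101 - 18) = -100*83 = -8300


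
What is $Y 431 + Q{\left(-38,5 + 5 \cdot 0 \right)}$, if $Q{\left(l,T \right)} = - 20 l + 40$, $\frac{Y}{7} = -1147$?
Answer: $-3459699$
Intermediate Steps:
$Y = -8029$ ($Y = 7 \left(-1147\right) = -8029$)
$Q{\left(l,T \right)} = 40 - 20 l$
$Y 431 + Q{\left(-38,5 + 5 \cdot 0 \right)} = \left(-8029\right) 431 + \left(40 - -760\right) = -3460499 + \left(40 + 760\right) = -3460499 + 800 = -3459699$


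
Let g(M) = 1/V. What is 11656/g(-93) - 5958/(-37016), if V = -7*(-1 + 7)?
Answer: -9060625437/18508 ≈ -4.8955e+5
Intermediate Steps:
V = -42 (V = -7*6 = -42)
g(M) = -1/42 (g(M) = 1/(-42) = -1/42)
11656/g(-93) - 5958/(-37016) = 11656/(-1/42) - 5958/(-37016) = 11656*(-42) - 5958*(-1/37016) = -489552 + 2979/18508 = -9060625437/18508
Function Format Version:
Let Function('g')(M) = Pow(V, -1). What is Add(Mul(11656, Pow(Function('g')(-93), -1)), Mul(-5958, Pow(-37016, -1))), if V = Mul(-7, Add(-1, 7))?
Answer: Rational(-9060625437, 18508) ≈ -4.8955e+5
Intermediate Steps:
V = -42 (V = Mul(-7, 6) = -42)
Function('g')(M) = Rational(-1, 42) (Function('g')(M) = Pow(-42, -1) = Rational(-1, 42))
Add(Mul(11656, Pow(Function('g')(-93), -1)), Mul(-5958, Pow(-37016, -1))) = Add(Mul(11656, Pow(Rational(-1, 42), -1)), Mul(-5958, Pow(-37016, -1))) = Add(Mul(11656, -42), Mul(-5958, Rational(-1, 37016))) = Add(-489552, Rational(2979, 18508)) = Rational(-9060625437, 18508)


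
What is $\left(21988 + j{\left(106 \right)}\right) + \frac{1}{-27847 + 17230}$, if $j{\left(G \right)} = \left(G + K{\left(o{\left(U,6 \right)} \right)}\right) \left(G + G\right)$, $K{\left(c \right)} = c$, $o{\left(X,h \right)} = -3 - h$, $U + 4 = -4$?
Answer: $\frac{451774583}{10617} \approx 42552.0$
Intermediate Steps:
$U = -8$ ($U = -4 - 4 = -8$)
$j{\left(G \right)} = 2 G \left(-9 + G\right)$ ($j{\left(G \right)} = \left(G - 9\right) \left(G + G\right) = \left(G - 9\right) 2 G = \left(-9 + G\right) 2 G = 2 G \left(-9 + G\right)$)
$\left(21988 + j{\left(106 \right)}\right) + \frac{1}{-27847 + 17230} = \left(21988 + 2 \cdot 106 \left(-9 + 106\right)\right) + \frac{1}{-27847 + 17230} = \left(21988 + 2 \cdot 106 \cdot 97\right) + \frac{1}{-10617} = \left(21988 + 20564\right) - \frac{1}{10617} = 42552 - \frac{1}{10617} = \frac{451774583}{10617}$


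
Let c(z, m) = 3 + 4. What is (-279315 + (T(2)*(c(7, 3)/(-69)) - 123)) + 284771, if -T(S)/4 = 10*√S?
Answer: 5333 + 280*√2/69 ≈ 5338.7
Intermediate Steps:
c(z, m) = 7
T(S) = -40*√S
(-279315 + (T(2)*(c(7, 3)/(-69)) - 123)) + 284771 = (-279315 + ((-40*√2)*(7/(-69)) - 123)) + 284771 = (-279315 + ((-40*√2)*(7*(-1/69)) - 123)) + 284771 = (-279315 + (-40*√2*(-7/69) - 123)) + 284771 = (-279315 + (280*√2/69 - 123)) + 284771 = (-279315 + (-123 + 280*√2/69)) + 284771 = (-279438 + 280*√2/69) + 284771 = 5333 + 280*√2/69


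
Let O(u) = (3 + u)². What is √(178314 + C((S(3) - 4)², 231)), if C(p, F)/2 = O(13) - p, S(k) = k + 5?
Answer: 3*√19866 ≈ 422.84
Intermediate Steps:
S(k) = 5 + k
C(p, F) = 512 - 2*p (C(p, F) = 2*((3 + 13)² - p) = 2*(16² - p) = 2*(256 - p) = 512 - 2*p)
√(178314 + C((S(3) - 4)², 231)) = √(178314 + (512 - 2*((5 + 3) - 4)²)) = √(178314 + (512 - 2*(8 - 4)²)) = √(178314 + (512 - 2*4²)) = √(178314 + (512 - 2*16)) = √(178314 + (512 - 32)) = √(178314 + 480) = √178794 = 3*√19866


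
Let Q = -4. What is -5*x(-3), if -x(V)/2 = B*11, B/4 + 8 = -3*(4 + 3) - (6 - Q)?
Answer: -17160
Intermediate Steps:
B = -156 (B = -32 + 4*(-3*(4 + 3) - (6 - 1*(-4))) = -32 + 4*(-3*7 - (6 + 4)) = -32 + 4*(-21 - 1*10) = -32 + 4*(-21 - 10) = -32 + 4*(-31) = -32 - 124 = -156)
x(V) = 3432 (x(V) = -(-312)*11 = -2*(-1716) = 3432)
-5*x(-3) = -5*3432 = -17160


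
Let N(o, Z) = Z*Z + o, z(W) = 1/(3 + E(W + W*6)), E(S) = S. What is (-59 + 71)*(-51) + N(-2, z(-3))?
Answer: -198935/324 ≈ -614.00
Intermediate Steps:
z(W) = 1/(3 + 7*W) (z(W) = 1/(3 + (W + W*6)) = 1/(3 + (W + 6*W)) = 1/(3 + 7*W))
N(o, Z) = o + Z² (N(o, Z) = Z² + o = o + Z²)
(-59 + 71)*(-51) + N(-2, z(-3)) = (-59 + 71)*(-51) + (-2 + (1/(3 + 7*(-3)))²) = 12*(-51) + (-2 + (1/(3 - 21))²) = -612 + (-2 + (1/(-18))²) = -612 + (-2 + (-1/18)²) = -612 + (-2 + 1/324) = -612 - 647/324 = -198935/324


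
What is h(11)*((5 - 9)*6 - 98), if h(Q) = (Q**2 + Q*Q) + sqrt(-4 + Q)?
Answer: -29524 - 122*sqrt(7) ≈ -29847.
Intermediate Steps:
h(Q) = sqrt(-4 + Q) + 2*Q**2 (h(Q) = (Q**2 + Q**2) + sqrt(-4 + Q) = 2*Q**2 + sqrt(-4 + Q) = sqrt(-4 + Q) + 2*Q**2)
h(11)*((5 - 9)*6 - 98) = (sqrt(-4 + 11) + 2*11**2)*((5 - 9)*6 - 98) = (sqrt(7) + 2*121)*(-4*6 - 98) = (sqrt(7) + 242)*(-24 - 98) = (242 + sqrt(7))*(-122) = -29524 - 122*sqrt(7)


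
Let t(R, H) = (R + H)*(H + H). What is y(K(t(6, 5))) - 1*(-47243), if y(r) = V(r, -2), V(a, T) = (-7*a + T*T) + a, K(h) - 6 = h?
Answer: 46551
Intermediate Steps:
t(R, H) = 2*H*(H + R) (t(R, H) = (H + R)*(2*H) = 2*H*(H + R))
K(h) = 6 + h
V(a, T) = T² - 6*a (V(a, T) = (-7*a + T²) + a = (T² - 7*a) + a = T² - 6*a)
y(r) = 4 - 6*r (y(r) = (-2)² - 6*r = 4 - 6*r)
y(K(t(6, 5))) - 1*(-47243) = (4 - 6*(6 + 2*5*(5 + 6))) - 1*(-47243) = (4 - 6*(6 + 2*5*11)) + 47243 = (4 - 6*(6 + 110)) + 47243 = (4 - 6*116) + 47243 = (4 - 696) + 47243 = -692 + 47243 = 46551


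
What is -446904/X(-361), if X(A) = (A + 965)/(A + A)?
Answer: 80666172/151 ≈ 5.3421e+5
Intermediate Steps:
X(A) = (965 + A)/(2*A) (X(A) = (965 + A)/((2*A)) = (965 + A)*(1/(2*A)) = (965 + A)/(2*A))
-446904/X(-361) = -446904*(-722/(965 - 361)) = -446904/((1/2)*(-1/361)*604) = -446904/(-302/361) = -446904*(-361/302) = 80666172/151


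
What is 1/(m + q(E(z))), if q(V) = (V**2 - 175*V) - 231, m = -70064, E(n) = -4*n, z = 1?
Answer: -1/69579 ≈ -1.4372e-5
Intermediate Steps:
q(V) = -231 + V**2 - 175*V
1/(m + q(E(z))) = 1/(-70064 + (-231 + (-4*1)**2 - (-700))) = 1/(-70064 + (-231 + (-4)**2 - 175*(-4))) = 1/(-70064 + (-231 + 16 + 700)) = 1/(-70064 + 485) = 1/(-69579) = -1/69579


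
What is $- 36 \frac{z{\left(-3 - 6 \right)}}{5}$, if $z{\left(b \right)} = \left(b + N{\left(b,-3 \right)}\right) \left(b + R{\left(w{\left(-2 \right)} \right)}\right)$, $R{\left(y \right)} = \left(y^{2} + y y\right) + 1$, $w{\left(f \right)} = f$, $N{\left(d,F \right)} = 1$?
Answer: $0$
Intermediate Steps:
$R{\left(y \right)} = 1 + 2 y^{2}$ ($R{\left(y \right)} = \left(y^{2} + y^{2}\right) + 1 = 2 y^{2} + 1 = 1 + 2 y^{2}$)
$z{\left(b \right)} = \left(1 + b\right) \left(9 + b\right)$ ($z{\left(b \right)} = \left(b + 1\right) \left(b + \left(1 + 2 \left(-2\right)^{2}\right)\right) = \left(1 + b\right) \left(b + \left(1 + 2 \cdot 4\right)\right) = \left(1 + b\right) \left(b + \left(1 + 8\right)\right) = \left(1 + b\right) \left(b + 9\right) = \left(1 + b\right) \left(9 + b\right)$)
$- 36 \frac{z{\left(-3 - 6 \right)}}{5} = - 36 \frac{9 + \left(-3 - 6\right)^{2} + 10 \left(-3 - 6\right)}{5} = - 36 \left(9 + \left(-3 - 6\right)^{2} + 10 \left(-3 - 6\right)\right) \frac{1}{5} = - 36 \left(9 + \left(-9\right)^{2} + 10 \left(-9\right)\right) \frac{1}{5} = - 36 \left(9 + 81 - 90\right) \frac{1}{5} = - 36 \cdot 0 \cdot \frac{1}{5} = \left(-36\right) 0 = 0$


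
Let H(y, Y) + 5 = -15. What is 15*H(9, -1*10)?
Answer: -300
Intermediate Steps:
H(y, Y) = -20 (H(y, Y) = -5 - 15 = -20)
15*H(9, -1*10) = 15*(-20) = -300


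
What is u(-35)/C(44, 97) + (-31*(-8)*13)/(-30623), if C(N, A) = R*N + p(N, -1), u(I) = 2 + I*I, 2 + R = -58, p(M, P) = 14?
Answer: -46040645/80415998 ≈ -0.57253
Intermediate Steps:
R = -60 (R = -2 - 58 = -60)
u(I) = 2 + I**2
C(N, A) = 14 - 60*N (C(N, A) = -60*N + 14 = 14 - 60*N)
u(-35)/C(44, 97) + (-31*(-8)*13)/(-30623) = (2 + (-35)**2)/(14 - 60*44) + (-31*(-8)*13)/(-30623) = (2 + 1225)/(14 - 2640) + (248*13)*(-1/30623) = 1227/(-2626) + 3224*(-1/30623) = 1227*(-1/2626) - 3224/30623 = -1227/2626 - 3224/30623 = -46040645/80415998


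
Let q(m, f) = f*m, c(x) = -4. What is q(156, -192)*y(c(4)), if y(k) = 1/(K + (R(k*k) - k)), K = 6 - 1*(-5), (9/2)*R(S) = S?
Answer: -269568/167 ≈ -1614.2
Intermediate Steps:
R(S) = 2*S/9
K = 11 (K = 6 + 5 = 11)
y(k) = 1/(11 - k + 2*k**2/9) (y(k) = 1/(11 + (2*(k*k)/9 - k)) = 1/(11 + (2*k**2/9 - k)) = 1/(11 + (-k + 2*k**2/9)) = 1/(11 - k + 2*k**2/9))
q(156, -192)*y(c(4)) = (-192*156)*(9/(99 - 9*(-4) + 2*(-4)**2)) = -269568/(99 + 36 + 2*16) = -269568/(99 + 36 + 32) = -269568/167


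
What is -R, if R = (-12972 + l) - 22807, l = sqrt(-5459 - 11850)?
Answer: 35779 - I*sqrt(17309) ≈ 35779.0 - 131.56*I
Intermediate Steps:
l = I*sqrt(17309) (l = sqrt(-17309) = I*sqrt(17309) ≈ 131.56*I)
R = -35779 + I*sqrt(17309) (R = (-12972 + I*sqrt(17309)) - 22807 = -35779 + I*sqrt(17309) ≈ -35779.0 + 131.56*I)
-R = -(-35779 + I*sqrt(17309)) = 35779 - I*sqrt(17309)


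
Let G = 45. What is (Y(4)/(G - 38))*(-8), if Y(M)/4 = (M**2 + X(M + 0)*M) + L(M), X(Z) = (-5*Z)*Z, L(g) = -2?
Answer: 9792/7 ≈ 1398.9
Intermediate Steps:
X(Z) = -5*Z**2
Y(M) = -8 - 20*M**3 + 4*M**2 (Y(M) = 4*((M**2 + (-5*(M + 0)**2)*M) - 2) = 4*((M**2 + (-5*M**2)*M) - 2) = 4*((M**2 - 5*M**3) - 2) = 4*(-2 + M**2 - 5*M**3) = -8 - 20*M**3 + 4*M**2)
(Y(4)/(G - 38))*(-8) = ((-8 - 20*4**3 + 4*4**2)/(45 - 38))*(-8) = ((-8 - 20*64 + 4*16)/7)*(-8) = ((-8 - 1280 + 64)/7)*(-8) = ((1/7)*(-1224))*(-8) = -1224/7*(-8) = 9792/7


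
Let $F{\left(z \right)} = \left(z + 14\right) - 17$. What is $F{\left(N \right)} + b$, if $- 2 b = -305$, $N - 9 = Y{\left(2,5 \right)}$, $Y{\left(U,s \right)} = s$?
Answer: $\frac{327}{2} \approx 163.5$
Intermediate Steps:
$N = 14$ ($N = 9 + 5 = 14$)
$b = \frac{305}{2}$ ($b = \left(- \frac{1}{2}\right) \left(-305\right) = \frac{305}{2} \approx 152.5$)
$F{\left(z \right)} = -3 + z$ ($F{\left(z \right)} = \left(14 + z\right) - 17 = -3 + z$)
$F{\left(N \right)} + b = \left(-3 + 14\right) + \frac{305}{2} = 11 + \frac{305}{2} = \frac{327}{2}$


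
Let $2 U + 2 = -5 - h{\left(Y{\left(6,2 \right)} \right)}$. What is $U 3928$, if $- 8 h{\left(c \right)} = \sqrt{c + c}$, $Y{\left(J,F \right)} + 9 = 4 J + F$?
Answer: $-13748 + \frac{491 \sqrt{34}}{2} \approx -12317.0$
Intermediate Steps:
$Y{\left(J,F \right)} = -9 + F + 4 J$ ($Y{\left(J,F \right)} = -9 + \left(4 J + F\right) = -9 + \left(F + 4 J\right) = -9 + F + 4 J$)
$h{\left(c \right)} = - \frac{\sqrt{2} \sqrt{c}}{8}$ ($h{\left(c \right)} = - \frac{\sqrt{c + c}}{8} = - \frac{\sqrt{2 c}}{8} = - \frac{\sqrt{2} \sqrt{c}}{8}$)
$U = - \frac{7}{2} + \frac{\sqrt{34}}{16}$ ($U = -1 + \frac{-5 - - \frac{\sqrt{2} \sqrt{-9 + 2 + 4 \cdot 6}}{8}}{2} = -1 + \frac{-5 - - \frac{\sqrt{2} \sqrt{-9 + 2 + 24}}{8}}{2} = -1 + \frac{-5 - - \frac{\sqrt{2} \sqrt{17}}{8}}{2} = -1 + \frac{-5 - - \frac{\sqrt{34}}{8}}{2} = -1 + \frac{-5 + \frac{\sqrt{34}}{8}}{2} = -1 - \left(\frac{5}{2} - \frac{\sqrt{34}}{16}\right) = - \frac{7}{2} + \frac{\sqrt{34}}{16} \approx -3.1356$)
$U 3928 = \left(- \frac{7}{2} + \frac{\sqrt{34}}{16}\right) 3928 = -13748 + \frac{491 \sqrt{34}}{2}$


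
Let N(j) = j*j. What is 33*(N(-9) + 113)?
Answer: 6402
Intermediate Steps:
N(j) = j**2
33*(N(-9) + 113) = 33*((-9)**2 + 113) = 33*(81 + 113) = 33*194 = 6402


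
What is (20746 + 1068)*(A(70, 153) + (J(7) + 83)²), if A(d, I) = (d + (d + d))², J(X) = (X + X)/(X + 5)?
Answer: 20097510875/18 ≈ 1.1165e+9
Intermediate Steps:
J(X) = 2*X/(5 + X) (J(X) = (2*X)/(5 + X) = 2*X/(5 + X))
A(d, I) = 9*d² (A(d, I) = (d + 2*d)² = (3*d)² = 9*d²)
(20746 + 1068)*(A(70, 153) + (J(7) + 83)²) = (20746 + 1068)*(9*70² + (2*7/(5 + 7) + 83)²) = 21814*(9*4900 + (2*7/12 + 83)²) = 21814*(44100 + (2*7*(1/12) + 83)²) = 21814*(44100 + (7/6 + 83)²) = 21814*(44100 + (505/6)²) = 21814*(44100 + 255025/36) = 21814*(1842625/36) = 20097510875/18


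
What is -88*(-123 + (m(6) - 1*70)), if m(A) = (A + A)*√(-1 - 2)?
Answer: 16984 - 1056*I*√3 ≈ 16984.0 - 1829.0*I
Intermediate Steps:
m(A) = 2*I*A*√3 (m(A) = (2*A)*√(-3) = (2*A)*(I*√3) = 2*I*A*√3)
-88*(-123 + (m(6) - 1*70)) = -88*(-123 + (2*I*6*√3 - 1*70)) = -88*(-123 + (12*I*√3 - 70)) = -88*(-123 + (-70 + 12*I*√3)) = -88*(-193 + 12*I*√3) = 16984 - 1056*I*√3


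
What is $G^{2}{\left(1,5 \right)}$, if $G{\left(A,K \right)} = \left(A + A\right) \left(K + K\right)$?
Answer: $400$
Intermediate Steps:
$G{\left(A,K \right)} = 4 A K$ ($G{\left(A,K \right)} = 2 A 2 K = 4 A K$)
$G^{2}{\left(1,5 \right)} = \left(4 \cdot 1 \cdot 5\right)^{2} = 20^{2} = 400$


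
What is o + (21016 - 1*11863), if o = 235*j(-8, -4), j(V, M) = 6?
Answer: 10563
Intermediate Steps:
o = 1410 (o = 235*6 = 1410)
o + (21016 - 1*11863) = 1410 + (21016 - 1*11863) = 1410 + (21016 - 11863) = 1410 + 9153 = 10563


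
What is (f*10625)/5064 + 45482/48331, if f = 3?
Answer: 590290491/81582728 ≈ 7.2355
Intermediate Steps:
(f*10625)/5064 + 45482/48331 = (3*10625)/5064 + 45482/48331 = 31875*(1/5064) + 45482*(1/48331) = 10625/1688 + 45482/48331 = 590290491/81582728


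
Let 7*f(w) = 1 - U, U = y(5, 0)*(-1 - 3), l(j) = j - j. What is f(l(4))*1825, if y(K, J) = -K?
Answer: -34675/7 ≈ -4953.6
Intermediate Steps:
l(j) = 0
U = 20 (U = (-1*5)*(-1 - 3) = -5*(-4) = 20)
f(w) = -19/7 (f(w) = (1 - 1*20)/7 = (1 - 20)/7 = (⅐)*(-19) = -19/7)
f(l(4))*1825 = -19/7*1825 = -34675/7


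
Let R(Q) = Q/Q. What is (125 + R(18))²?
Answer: 15876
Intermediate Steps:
R(Q) = 1
(125 + R(18))² = (125 + 1)² = 126² = 15876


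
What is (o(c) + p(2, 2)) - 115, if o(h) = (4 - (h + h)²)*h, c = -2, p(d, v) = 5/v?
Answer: -177/2 ≈ -88.500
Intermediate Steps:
o(h) = h*(4 - 4*h²) (o(h) = (4 - (2*h)²)*h = (4 - 4*h²)*h = h*(4 - 4*h²))
(o(c) + p(2, 2)) - 115 = (4*(-2)*(1 - 1*(-2)²) + 5/2) - 115 = (4*(-2)*(1 - 1*4) + 5*(½)) - 115 = (4*(-2)*(1 - 4) + 5/2) - 115 = (4*(-2)*(-3) + 5/2) - 115 = (24 + 5/2) - 115 = 53/2 - 115 = -177/2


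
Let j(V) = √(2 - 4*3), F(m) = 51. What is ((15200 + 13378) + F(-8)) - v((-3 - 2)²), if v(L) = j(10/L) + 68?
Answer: 28561 - I*√10 ≈ 28561.0 - 3.1623*I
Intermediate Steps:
j(V) = I*√10 (j(V) = √(2 - 12) = √(-10) = I*√10)
v(L) = 68 + I*√10 (v(L) = I*√10 + 68 = 68 + I*√10)
((15200 + 13378) + F(-8)) - v((-3 - 2)²) = ((15200 + 13378) + 51) - (68 + I*√10) = (28578 + 51) + (-68 - I*√10) = 28629 + (-68 - I*√10) = 28561 - I*√10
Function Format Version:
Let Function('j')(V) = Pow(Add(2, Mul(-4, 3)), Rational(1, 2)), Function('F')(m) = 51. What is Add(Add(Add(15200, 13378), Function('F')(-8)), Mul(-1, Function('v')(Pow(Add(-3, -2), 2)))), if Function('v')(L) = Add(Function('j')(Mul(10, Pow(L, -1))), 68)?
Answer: Add(28561, Mul(-1, I, Pow(10, Rational(1, 2)))) ≈ Add(28561., Mul(-3.1623, I))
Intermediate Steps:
Function('j')(V) = Mul(I, Pow(10, Rational(1, 2))) (Function('j')(V) = Pow(Add(2, -12), Rational(1, 2)) = Pow(-10, Rational(1, 2)) = Mul(I, Pow(10, Rational(1, 2))))
Function('v')(L) = Add(68, Mul(I, Pow(10, Rational(1, 2)))) (Function('v')(L) = Add(Mul(I, Pow(10, Rational(1, 2))), 68) = Add(68, Mul(I, Pow(10, Rational(1, 2)))))
Add(Add(Add(15200, 13378), Function('F')(-8)), Mul(-1, Function('v')(Pow(Add(-3, -2), 2)))) = Add(Add(Add(15200, 13378), 51), Mul(-1, Add(68, Mul(I, Pow(10, Rational(1, 2)))))) = Add(Add(28578, 51), Add(-68, Mul(-1, I, Pow(10, Rational(1, 2))))) = Add(28629, Add(-68, Mul(-1, I, Pow(10, Rational(1, 2))))) = Add(28561, Mul(-1, I, Pow(10, Rational(1, 2))))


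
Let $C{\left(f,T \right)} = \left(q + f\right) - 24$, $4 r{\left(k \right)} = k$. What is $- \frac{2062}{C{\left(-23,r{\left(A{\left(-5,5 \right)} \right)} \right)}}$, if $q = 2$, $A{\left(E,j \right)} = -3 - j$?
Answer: $\frac{2062}{45} \approx 45.822$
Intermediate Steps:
$r{\left(k \right)} = \frac{k}{4}$
$C{\left(f,T \right)} = -22 + f$ ($C{\left(f,T \right)} = \left(2 + f\right) - 24 = -22 + f$)
$- \frac{2062}{C{\left(-23,r{\left(A{\left(-5,5 \right)} \right)} \right)}} = - \frac{2062}{-22 - 23} = - \frac{2062}{-45} = \left(-2062\right) \left(- \frac{1}{45}\right) = \frac{2062}{45}$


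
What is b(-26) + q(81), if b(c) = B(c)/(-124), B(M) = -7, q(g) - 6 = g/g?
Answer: 875/124 ≈ 7.0564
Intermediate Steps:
q(g) = 7 (q(g) = 6 + g/g = 6 + 1 = 7)
b(c) = 7/124 (b(c) = -7/(-124) = -7*(-1/124) = 7/124)
b(-26) + q(81) = 7/124 + 7 = 875/124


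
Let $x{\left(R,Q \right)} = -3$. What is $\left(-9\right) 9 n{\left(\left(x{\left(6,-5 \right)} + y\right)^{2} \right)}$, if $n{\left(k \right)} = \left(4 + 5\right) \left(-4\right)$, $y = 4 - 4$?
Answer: $2916$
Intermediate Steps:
$y = 0$ ($y = 4 - 4 = 0$)
$n{\left(k \right)} = -36$ ($n{\left(k \right)} = 9 \left(-4\right) = -36$)
$\left(-9\right) 9 n{\left(\left(x{\left(6,-5 \right)} + y\right)^{2} \right)} = \left(-9\right) 9 \left(-36\right) = \left(-81\right) \left(-36\right) = 2916$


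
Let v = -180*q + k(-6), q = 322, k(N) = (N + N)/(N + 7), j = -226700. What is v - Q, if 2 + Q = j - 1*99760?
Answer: 268490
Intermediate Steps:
k(N) = 2*N/(7 + N) (k(N) = (2*N)/(7 + N) = 2*N/(7 + N))
Q = -326462 (Q = -2 + (-226700 - 1*99760) = -2 + (-226700 - 99760) = -2 - 326460 = -326462)
v = -57972 (v = -180*322 + 2*(-6)/(7 - 6) = -57960 + 2*(-6)/1 = -57960 + 2*(-6)*1 = -57960 - 12 = -57972)
v - Q = -57972 - 1*(-326462) = -57972 + 326462 = 268490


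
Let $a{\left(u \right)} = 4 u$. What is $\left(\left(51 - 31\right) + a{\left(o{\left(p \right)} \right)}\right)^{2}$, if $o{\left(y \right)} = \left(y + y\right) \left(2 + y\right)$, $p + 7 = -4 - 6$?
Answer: $4243600$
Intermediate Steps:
$p = -17$ ($p = -7 - 10 = -17$)
$o{\left(y \right)} = 2 y \left(2 + y\right)$
$\left(\left(51 - 31\right) + a{\left(o{\left(p \right)} \right)}\right)^{2} = \left(\left(51 - 31\right) + 4 \cdot 2 \left(-17\right) \left(2 - 17\right)\right)^{2} = \left(\left(51 - 31\right) + 4 \cdot 2 \left(-17\right) \left(-15\right)\right)^{2} = \left(20 + 4 \cdot 510\right)^{2} = \left(20 + 2040\right)^{2} = 2060^{2} = 4243600$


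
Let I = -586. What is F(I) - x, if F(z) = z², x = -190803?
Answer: 534199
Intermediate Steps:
F(I) - x = (-586)² - 1*(-190803) = 343396 + 190803 = 534199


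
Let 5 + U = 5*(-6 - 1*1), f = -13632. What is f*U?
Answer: 545280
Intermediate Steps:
U = -40 (U = -5 + 5*(-6 - 1*1) = -5 + 5*(-6 - 1) = -5 + 5*(-7) = -5 - 35 = -40)
f*U = -13632*(-40) = 545280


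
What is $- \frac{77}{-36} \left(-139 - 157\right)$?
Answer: $- \frac{5698}{9} \approx -633.11$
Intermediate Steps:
$- \frac{77}{-36} \left(-139 - 157\right) = \left(-77\right) \left(- \frac{1}{36}\right) \left(-296\right) = \frac{77}{36} \left(-296\right) = - \frac{5698}{9}$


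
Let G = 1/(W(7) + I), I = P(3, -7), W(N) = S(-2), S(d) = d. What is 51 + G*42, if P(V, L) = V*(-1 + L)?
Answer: 642/13 ≈ 49.385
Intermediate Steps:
W(N) = -2
I = -24 (I = 3*(-1 - 7) = 3*(-8) = -24)
G = -1/26 (G = 1/(-2 - 24) = 1/(-26) = -1/26 ≈ -0.038462)
51 + G*42 = 51 - 1/26*42 = 51 - 21/13 = 642/13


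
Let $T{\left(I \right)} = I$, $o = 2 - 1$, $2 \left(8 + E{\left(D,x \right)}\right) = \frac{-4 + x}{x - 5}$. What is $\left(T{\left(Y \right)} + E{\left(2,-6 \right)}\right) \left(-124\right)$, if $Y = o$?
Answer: $\frac{8928}{11} \approx 811.64$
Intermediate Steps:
$E{\left(D,x \right)} = -8 + \frac{-4 + x}{2 \left(-5 + x\right)}$ ($E{\left(D,x \right)} = -8 + \frac{\left(-4 + x\right) \frac{1}{x - 5}}{2} = -8 + \frac{\left(-4 + x\right) \frac{1}{-5 + x}}{2} = -8 + \frac{\frac{1}{-5 + x} \left(-4 + x\right)}{2} = -8 + \frac{-4 + x}{2 \left(-5 + x\right)}$)
$o = 1$ ($o = 2 - 1 = 1$)
$Y = 1$
$\left(T{\left(Y \right)} + E{\left(2,-6 \right)}\right) \left(-124\right) = \left(1 + \frac{76 - -90}{2 \left(-5 - 6\right)}\right) \left(-124\right) = \left(1 + \frac{76 + 90}{2 \left(-11\right)}\right) \left(-124\right) = \left(1 + \frac{1}{2} \left(- \frac{1}{11}\right) 166\right) \left(-124\right) = \left(1 - \frac{83}{11}\right) \left(-124\right) = \left(- \frac{72}{11}\right) \left(-124\right) = \frac{8928}{11}$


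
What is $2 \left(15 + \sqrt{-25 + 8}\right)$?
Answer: $30 + 2 i \sqrt{17} \approx 30.0 + 8.2462 i$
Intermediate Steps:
$2 \left(15 + \sqrt{-25 + 8}\right) = 2 \left(15 + \sqrt{-17}\right) = 2 \left(15 + i \sqrt{17}\right) = 30 + 2 i \sqrt{17}$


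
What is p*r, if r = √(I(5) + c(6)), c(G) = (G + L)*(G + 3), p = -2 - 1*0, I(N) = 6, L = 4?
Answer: -8*√6 ≈ -19.596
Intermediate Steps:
p = -2 (p = -2 + 0 = -2)
c(G) = (3 + G)*(4 + G) (c(G) = (G + 4)*(G + 3) = (4 + G)*(3 + G) = (3 + G)*(4 + G))
r = 4*√6 (r = √(6 + (12 + 6² + 7*6)) = √(6 + (12 + 36 + 42)) = √(6 + 90) = √96 = 4*√6 ≈ 9.7980)
p*r = -8*√6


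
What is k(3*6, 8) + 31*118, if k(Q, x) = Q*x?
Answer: 3802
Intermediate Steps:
k(3*6, 8) + 31*118 = (3*6)*8 + 31*118 = 18*8 + 3658 = 144 + 3658 = 3802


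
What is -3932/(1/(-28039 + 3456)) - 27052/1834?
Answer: 88637532926/917 ≈ 9.6660e+7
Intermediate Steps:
-3932/(1/(-28039 + 3456)) - 27052/1834 = -3932/(1/(-24583)) - 27052*1/1834 = -3932/(-1/24583) - 13526/917 = -3932*(-24583) - 13526/917 = 96660356 - 13526/917 = 88637532926/917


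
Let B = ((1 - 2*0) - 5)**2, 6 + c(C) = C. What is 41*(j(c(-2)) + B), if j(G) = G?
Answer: 328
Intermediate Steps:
c(C) = -6 + C
B = 16 (B = ((1 + 0) - 5)**2 = (1 - 5)**2 = (-4)**2 = 16)
41*(j(c(-2)) + B) = 41*((-6 - 2) + 16) = 41*(-8 + 16) = 41*8 = 328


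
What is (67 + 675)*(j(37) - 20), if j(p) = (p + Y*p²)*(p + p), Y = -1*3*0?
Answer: 2016756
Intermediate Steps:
Y = 0 (Y = -3*0 = 0)
j(p) = 2*p² (j(p) = (p + 0*p²)*(p + p) = (p + 0)*(2*p) = p*(2*p) = 2*p²)
(67 + 675)*(j(37) - 20) = (67 + 675)*(2*37² - 20) = 742*(2*1369 - 20) = 742*(2738 - 20) = 742*2718 = 2016756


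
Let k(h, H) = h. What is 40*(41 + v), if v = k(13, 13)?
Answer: 2160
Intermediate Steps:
v = 13
40*(41 + v) = 40*(41 + 13) = 40*54 = 2160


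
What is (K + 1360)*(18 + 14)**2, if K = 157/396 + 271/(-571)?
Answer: 78720023296/56529 ≈ 1.3926e+6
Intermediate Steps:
K = -17669/226116 (K = 157*(1/396) + 271*(-1/571) = 157/396 - 271/571 = -17669/226116 ≈ -0.078141)
(K + 1360)*(18 + 14)**2 = (-17669/226116 + 1360)*(18 + 14)**2 = (307500091/226116)*32**2 = (307500091/226116)*1024 = 78720023296/56529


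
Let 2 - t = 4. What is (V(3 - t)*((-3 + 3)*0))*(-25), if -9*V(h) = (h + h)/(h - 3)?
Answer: 0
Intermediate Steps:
t = -2 (t = 2 - 1*4 = 2 - 4 = -2)
V(h) = -2*h/(9*(-3 + h)) (V(h) = -(h + h)/(9*(h - 3)) = -2*h/(9*(-3 + h)))
(V(3 - t)*((-3 + 3)*0))*(-25) = ((-2*(3 - 1*(-2))/(-27 + 9*(3 - 1*(-2))))*((-3 + 3)*0))*(-25) = ((-2*(3 + 2)/(-27 + 9*(3 + 2)))*(0*0))*(-25) = (-2*5/(-27 + 9*5)*0)*(-25) = (-2*5/(-27 + 45)*0)*(-25) = (-2*5/18*0)*(-25) = (-2*5*1/18*0)*(-25) = -5/9*0*(-25) = 0*(-25) = 0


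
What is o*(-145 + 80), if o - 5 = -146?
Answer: 9165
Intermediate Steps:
o = -141 (o = 5 - 146 = -141)
o*(-145 + 80) = -141*(-145 + 80) = -141*(-65) = 9165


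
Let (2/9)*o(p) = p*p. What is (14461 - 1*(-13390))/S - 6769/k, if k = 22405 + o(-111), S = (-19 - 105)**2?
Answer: 4128212561/2394027824 ≈ 1.7244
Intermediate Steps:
o(p) = 9*p**2/2 (o(p) = 9*(p*p)/2 = 9*p**2/2)
S = 15376 (S = (-124)**2 = 15376)
k = 155699/2 (k = 22405 + (9/2)*(-111)**2 = 22405 + (9/2)*12321 = 22405 + 110889/2 = 155699/2 ≈ 77850.)
(14461 - 1*(-13390))/S - 6769/k = (14461 - 1*(-13390))/15376 - 6769/155699/2 = (14461 + 13390)*(1/15376) - 6769*2/155699 = 27851*(1/15376) - 13538/155699 = 27851/15376 - 13538/155699 = 4128212561/2394027824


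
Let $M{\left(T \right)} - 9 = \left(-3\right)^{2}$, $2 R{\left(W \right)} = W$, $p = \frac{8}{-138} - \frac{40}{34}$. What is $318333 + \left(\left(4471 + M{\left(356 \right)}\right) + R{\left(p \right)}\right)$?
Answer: $\frac{378669482}{1173} \approx 3.2282 \cdot 10^{5}$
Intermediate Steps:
$p = - \frac{1448}{1173}$ ($p = 8 \left(- \frac{1}{138}\right) - \frac{20}{17} = - \frac{4}{69} - \frac{20}{17} = - \frac{1448}{1173} \approx -1.2344$)
$R{\left(W \right)} = \frac{W}{2}$
$M{\left(T \right)} = 18$ ($M{\left(T \right)} = 9 + \left(-3\right)^{2} = 9 + 9 = 18$)
$318333 + \left(\left(4471 + M{\left(356 \right)}\right) + R{\left(p \right)}\right) = 318333 + \left(\left(4471 + 18\right) + \frac{1}{2} \left(- \frac{1448}{1173}\right)\right) = 318333 + \left(4489 - \frac{724}{1173}\right) = 318333 + \frac{5264873}{1173} = \frac{378669482}{1173}$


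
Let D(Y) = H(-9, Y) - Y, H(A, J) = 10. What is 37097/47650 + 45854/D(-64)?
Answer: 1093844139/1763050 ≈ 620.43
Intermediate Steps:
D(Y) = 10 - Y
37097/47650 + 45854/D(-64) = 37097/47650 + 45854/(10 - 1*(-64)) = 37097*(1/47650) + 45854/(10 + 64) = 37097/47650 + 45854/74 = 37097/47650 + 45854*(1/74) = 37097/47650 + 22927/37 = 1093844139/1763050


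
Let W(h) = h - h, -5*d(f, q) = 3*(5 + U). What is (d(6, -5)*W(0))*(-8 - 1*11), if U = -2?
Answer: 0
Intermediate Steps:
d(f, q) = -9/5 (d(f, q) = -3*(5 - 2)/5 = -3*3/5 = -⅕*9 = -9/5)
W(h) = 0
(d(6, -5)*W(0))*(-8 - 1*11) = (-9/5*0)*(-8 - 1*11) = 0*(-8 - 11) = 0*(-19) = 0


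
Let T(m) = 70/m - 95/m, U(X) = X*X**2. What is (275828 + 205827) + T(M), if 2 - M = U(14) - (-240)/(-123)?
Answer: 54110087035/112342 ≈ 4.8166e+5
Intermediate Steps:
U(X) = X**3
M = -112342/41 (M = 2 - (14**3 - (-240)/(-123)) = 2 - (2744 - (-240)*(-1)/123) = 2 - (2744 - 1*80/41) = 2 - (2744 - 80/41) = 2 - 1*112424/41 = 2 - 112424/41 = -112342/41 ≈ -2740.0)
T(m) = -25/m
(275828 + 205827) + T(M) = (275828 + 205827) - 25/(-112342/41) = 481655 - 25*(-41/112342) = 481655 + 1025/112342 = 54110087035/112342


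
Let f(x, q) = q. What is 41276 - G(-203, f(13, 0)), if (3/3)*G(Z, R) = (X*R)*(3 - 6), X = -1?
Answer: 41276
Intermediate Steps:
G(Z, R) = 3*R (G(Z, R) = (-R)*(3 - 6) = -R*(-3) = 3*R)
41276 - G(-203, f(13, 0)) = 41276 - 3*0 = 41276 - 1*0 = 41276 + 0 = 41276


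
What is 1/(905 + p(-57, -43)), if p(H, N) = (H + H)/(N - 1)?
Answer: 22/19967 ≈ 0.0011018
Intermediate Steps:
p(H, N) = 2*H/(-1 + N) (p(H, N) = (2*H)/(-1 + N) = 2*H/(-1 + N))
1/(905 + p(-57, -43)) = 1/(905 + 2*(-57)/(-1 - 43)) = 1/(905 + 2*(-57)/(-44)) = 1/(905 + 2*(-57)*(-1/44)) = 1/(905 + 57/22) = 1/(19967/22) = 22/19967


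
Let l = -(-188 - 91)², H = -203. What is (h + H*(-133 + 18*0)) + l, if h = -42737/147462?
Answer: -7497305741/147462 ≈ -50842.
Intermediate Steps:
h = -42737/147462 (h = -42737*1/147462 = -42737/147462 ≈ -0.28982)
l = -77841 (l = -1*(-279)² = -1*77841 = -77841)
(h + H*(-133 + 18*0)) + l = (-42737/147462 - 203*(-133 + 18*0)) - 77841 = (-42737/147462 - 203*(-133 + 0)) - 77841 = (-42737/147462 - 203*(-133)) - 77841 = (-42737/147462 + 26999) - 77841 = 3981283801/147462 - 77841 = -7497305741/147462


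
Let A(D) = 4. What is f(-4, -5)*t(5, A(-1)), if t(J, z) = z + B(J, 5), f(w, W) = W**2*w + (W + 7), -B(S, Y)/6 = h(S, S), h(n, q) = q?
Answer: 2548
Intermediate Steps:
B(S, Y) = -6*S
f(w, W) = 7 + W + w*W**2 (f(w, W) = w*W**2 + (7 + W) = 7 + W + w*W**2)
t(J, z) = z - 6*J
f(-4, -5)*t(5, A(-1)) = (7 - 5 - 4*(-5)**2)*(4 - 6*5) = (7 - 5 - 4*25)*(4 - 30) = (7 - 5 - 100)*(-26) = -98*(-26) = 2548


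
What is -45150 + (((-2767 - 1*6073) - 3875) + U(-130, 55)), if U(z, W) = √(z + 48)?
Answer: -57865 + I*√82 ≈ -57865.0 + 9.0554*I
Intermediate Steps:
U(z, W) = √(48 + z)
-45150 + (((-2767 - 1*6073) - 3875) + U(-130, 55)) = -45150 + (((-2767 - 1*6073) - 3875) + √(48 - 130)) = -45150 + (((-2767 - 6073) - 3875) + √(-82)) = -45150 + ((-8840 - 3875) + I*√82) = -45150 + (-12715 + I*√82) = -57865 + I*√82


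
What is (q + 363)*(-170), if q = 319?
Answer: -115940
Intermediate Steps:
(q + 363)*(-170) = (319 + 363)*(-170) = 682*(-170) = -115940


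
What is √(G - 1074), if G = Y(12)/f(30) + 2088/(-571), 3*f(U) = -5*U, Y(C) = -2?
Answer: I*√8783681009/2855 ≈ 32.827*I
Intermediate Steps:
f(U) = -5*U/3 (f(U) = (-5*U)/3 = -5*U/3)
G = -51629/14275 (G = -2/((-5/3*30)) + 2088/(-571) = -2/(-50) + 2088*(-1/571) = -2*(-1/50) - 2088/571 = 1/25 - 2088/571 = -51629/14275 ≈ -3.6167)
√(G - 1074) = √(-51629/14275 - 1074) = √(-15382979/14275) = I*√8783681009/2855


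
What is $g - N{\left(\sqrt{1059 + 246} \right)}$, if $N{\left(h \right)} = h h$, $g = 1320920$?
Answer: $1319615$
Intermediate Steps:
$N{\left(h \right)} = h^{2}$
$g - N{\left(\sqrt{1059 + 246} \right)} = 1320920 - \left(\sqrt{1059 + 246}\right)^{2} = 1320920 - \left(\sqrt{1305}\right)^{2} = 1320920 - \left(3 \sqrt{145}\right)^{2} = 1320920 - 1305 = 1319615$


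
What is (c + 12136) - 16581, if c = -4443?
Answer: -8888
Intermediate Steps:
(c + 12136) - 16581 = (-4443 + 12136) - 16581 = 7693 - 16581 = -8888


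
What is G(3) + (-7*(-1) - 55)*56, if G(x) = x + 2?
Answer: -2683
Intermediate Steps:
G(x) = 2 + x
G(3) + (-7*(-1) - 55)*56 = (2 + 3) + (-7*(-1) - 55)*56 = 5 + (7 - 55)*56 = 5 - 48*56 = 5 - 2688 = -2683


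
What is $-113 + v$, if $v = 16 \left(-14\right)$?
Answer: $-337$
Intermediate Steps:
$v = -224$
$-113 + v = -113 - 224 = -337$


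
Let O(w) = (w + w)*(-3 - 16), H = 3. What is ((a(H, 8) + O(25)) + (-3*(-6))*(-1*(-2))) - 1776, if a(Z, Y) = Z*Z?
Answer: -2681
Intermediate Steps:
a(Z, Y) = Z²
O(w) = -38*w (O(w) = (2*w)*(-19) = -38*w)
((a(H, 8) + O(25)) + (-3*(-6))*(-1*(-2))) - 1776 = ((3² - 38*25) + (-3*(-6))*(-1*(-2))) - 1776 = ((9 - 950) + 18*2) - 1776 = (-941 + 36) - 1776 = -905 - 1776 = -2681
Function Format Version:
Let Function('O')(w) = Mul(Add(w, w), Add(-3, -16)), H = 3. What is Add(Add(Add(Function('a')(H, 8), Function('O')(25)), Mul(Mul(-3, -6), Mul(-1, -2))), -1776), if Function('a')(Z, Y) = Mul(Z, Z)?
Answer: -2681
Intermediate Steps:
Function('a')(Z, Y) = Pow(Z, 2)
Function('O')(w) = Mul(-38, w) (Function('O')(w) = Mul(Mul(2, w), -19) = Mul(-38, w))
Add(Add(Add(Function('a')(H, 8), Function('O')(25)), Mul(Mul(-3, -6), Mul(-1, -2))), -1776) = Add(Add(Add(Pow(3, 2), Mul(-38, 25)), Mul(Mul(-3, -6), Mul(-1, -2))), -1776) = Add(Add(Add(9, -950), Mul(18, 2)), -1776) = Add(Add(-941, 36), -1776) = Add(-905, -1776) = -2681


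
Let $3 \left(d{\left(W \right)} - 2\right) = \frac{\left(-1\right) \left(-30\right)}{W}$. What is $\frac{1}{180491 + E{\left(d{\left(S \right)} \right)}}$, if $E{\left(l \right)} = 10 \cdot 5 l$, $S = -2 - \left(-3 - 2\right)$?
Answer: $\frac{3}{542273} \approx 5.5323 \cdot 10^{-6}$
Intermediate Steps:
$S = 3$ ($S = -2 - \left(-3 - 2\right) = -2 - -5 = -2 + 5 = 3$)
$d{\left(W \right)} = 2 + \frac{10}{W}$ ($d{\left(W \right)} = 2 + \frac{\left(-1\right) \left(-30\right) \frac{1}{W}}{3} = 2 + \frac{30 \frac{1}{W}}{3} = 2 + \frac{10}{W}$)
$E{\left(l \right)} = 50 l$
$\frac{1}{180491 + E{\left(d{\left(S \right)} \right)}} = \frac{1}{180491 + 50 \left(2 + \frac{10}{3}\right)} = \frac{1}{180491 + 50 \cdot \frac{16}{3}} = \frac{1}{180491 + \frac{800}{3}} = \frac{1}{\frac{542273}{3}} = \frac{3}{542273}$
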